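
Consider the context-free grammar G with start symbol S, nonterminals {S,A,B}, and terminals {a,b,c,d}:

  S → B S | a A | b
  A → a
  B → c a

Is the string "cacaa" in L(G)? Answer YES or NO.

Convert to CNF:
  S -> B S | T1 A | b
  A -> a
  B -> T0 T1
  T0 -> c
  T1 -> a

CYK table (by increasing span):
  T[0,0] 'c' = {T0}  orig:{}
  T[1,1] 'a' = {A,T1}  orig:{A}
  T[2,2] 'c' = {T0}  orig:{}
  T[3,3] 'a' = {A,T1}  orig:{A}
  T[4,4] 'a' = {A,T1}  orig:{A}
  T[0,1] 'ca' = {B}
  T[1,2] 'ac' = ∅
  T[2,3] 'ca' = {B}
  T[3,4] 'aa' = {S}
  T[0,2] 'cac' = ∅
  T[1,3] 'aca' = ∅
  T[2,4] 'caa' = ∅
  T[0,3] 'caca' = ∅
  T[1,4] 'acaa' = ∅
  T[0,4] 'cacaa' = ∅

S ∉ T[0,4] ⇒ NO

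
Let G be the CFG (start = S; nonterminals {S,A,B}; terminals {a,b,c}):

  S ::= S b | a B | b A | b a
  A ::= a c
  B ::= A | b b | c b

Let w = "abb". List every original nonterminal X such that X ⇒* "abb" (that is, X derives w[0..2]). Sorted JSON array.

Convert to CNF:
  S -> S T2 | T0 B | T2 A | T2 T0
  A -> T0 T1
  B -> T0 T1 | T1 T2 | T2 T2
  T0 -> a
  T1 -> c
  T2 -> b

CYK fill — only the sub-triangle for w[0..2]:
  cell(0,0) a: {T0}  orig:{}
  cell(1,1) b: {T2}  orig:{}
  cell(2,2) b: {T2}  orig:{}
  cell(0,1) ab: ∅
  cell(1,2) bb: {B}
  cell(0,2) abb: {S}

Original NTs in T[0,2] deriving "abb": ["S"]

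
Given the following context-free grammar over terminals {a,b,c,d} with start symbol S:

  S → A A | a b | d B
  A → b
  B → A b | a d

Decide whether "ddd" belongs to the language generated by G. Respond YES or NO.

Convert to CNF:
  S -> A A | T1 T0 | T2 B
  A -> b
  B -> A T0 | T1 T2
  T0 -> b
  T1 -> a
  T2 -> d

CYK fill:
  cell(0,0) d: {T2}  orig:{}
  cell(1,1) d: {T2}  orig:{}
  cell(2,2) d: {T2}  orig:{}
  cell(0,1) dd: ∅
  cell(1,2) dd: ∅
  cell(0,2) ddd: ∅

S ∉ T[0,2] ⇒ NO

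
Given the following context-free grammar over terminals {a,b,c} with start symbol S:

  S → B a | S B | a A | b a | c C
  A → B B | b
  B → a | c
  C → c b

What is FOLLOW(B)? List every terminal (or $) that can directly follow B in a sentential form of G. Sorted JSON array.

FIRST sets, iterate to fixpoint:
[1]
  A via A→b: +{b}
  B via B→a: +{a}
  B via B→c: +{c}
  C via C→c b: +{c}
  S via S→B a: +{a,c}
  S via S→b a: +{b}
  FIRST[S]={a,b,c}  FIRST[A]={b}  FIRST[B]={a,c}  FIRST[C]={c}
[2]
  A via A→B B: +{a,c}
  FIRST[S]={a,b,c}  FIRST[A]={a,b,c}  FIRST[B]={a,c}  FIRST[C]={c}
[3] done
  FIRST[S]={a,b,c}  FIRST[A]={a,b,c}  FIRST[B]={a,c}  FIRST[C]={c}

FOLLOW sets:
FOLLOW(S) := {$}
iter 1:
  A→B B: FOLLOW(B) ⊇ FIRST(B) = {a,c}; new: +{a,c}
  S→S B: FOLLOW(S) ⊇ FIRST(B) = {a,c}; new: +{a,c}
  S→S B: FOLLOW(B) ⊇ FOLLOW(S) ⊇ {$,a,c}; new: +{$}
  S→a A: FOLLOW(A) ⊇ FOLLOW(S) ⊇ {$,a,c}; new: +{$,a,c}
  S→c C: FOLLOW(C) ⊇ FOLLOW(S) ⊇ {$,a,c}; new: +{$,a,c}
  S: {$,a,c}  A: {$,a,c}  B: {$,a,c}  C: {$,a,c}
iter 2: — fixpoint
  S: {$,a,c}  A: {$,a,c}  B: {$,a,c}  C: {$,a,c}

FOLLOW(B) = ["$", "a", "c"]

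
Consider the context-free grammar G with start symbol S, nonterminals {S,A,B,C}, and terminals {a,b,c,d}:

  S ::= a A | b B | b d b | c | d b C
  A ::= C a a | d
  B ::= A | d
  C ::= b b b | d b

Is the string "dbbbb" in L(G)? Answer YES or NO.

Convert to CNF:
  S -> T0 A | T1 B | T1 X6 | T2 X7 | c
  A -> C X3 | d
  B -> C X4 | d
  C -> T1 X5 | T2 T1
  T0 -> a
  T1 -> b
  T2 -> d
  X3 -> T0 T0
  X4 -> T0 T0
  X5 -> T1 T1
  X6 -> T2 T1
  X7 -> T1 C

CYK fill:
  cell(0,0) d: {A,B,T2}  orig:{A,B}
  cell(1,1) b: {T1}  orig:{}
  cell(2,2) b: {T1}  orig:{}
  cell(3,3) b: {T1}  orig:{}
  cell(4,4) b: {T1}  orig:{}
  cell(0,1) db: {C,X6}  orig:{C}
  cell(1,2) bb: {X5}  orig:{}
  cell(2,3) bb: {X5}  orig:{}
  cell(3,4) bb: {X5}  orig:{}
  cell(0,2) dbb: ∅
  cell(1,3) bbb: {C}
  cell(2,4) bbb: {C}
  cell(0,3) dbbb: ∅
  cell(1,4) bbbb: {X7}  orig:{}
  cell(0,4) dbbbb: {S}

S ∈ T[0,4] ⇒ YES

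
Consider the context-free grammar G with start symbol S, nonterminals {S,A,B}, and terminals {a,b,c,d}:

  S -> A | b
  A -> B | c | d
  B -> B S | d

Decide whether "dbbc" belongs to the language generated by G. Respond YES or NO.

Convert to CNF:
  S -> B S | b | c | d
  A -> B S | c | d
  B -> B S | d

CYK table (by increasing span):
  cell(0,0) d: {A,B,S}
  cell(1,1) b: {S}
  cell(2,2) b: {S}
  cell(3,3) c: {A,S}
  cell(0,1) db: {A,B,S}
  cell(1,2) bb: ∅
  cell(2,3) bc: ∅
  cell(0,2) dbb: {A,B,S}
  cell(1,3) bbc: ∅
  cell(0,3) dbbc: {A,B,S}

S ∈ T[0,3] ⇒ YES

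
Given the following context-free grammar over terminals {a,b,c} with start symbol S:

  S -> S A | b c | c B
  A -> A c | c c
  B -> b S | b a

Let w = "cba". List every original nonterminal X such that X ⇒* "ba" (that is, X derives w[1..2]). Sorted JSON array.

CNF form of G:
  S -> S A | T0 B | T1 T0
  A -> A T0 | T0 T0
  B -> T1 S | T1 T2
  T0 -> c
  T1 -> b
  T2 -> a

CYK table (by increasing span), restricted to cells inside w[1..2]:
  [1..1]={T1}  "b"  orig:{}
  [2..2]={T2}  "a"  orig:{}
  [1..2]={B}  "ba"

Original NTs in T[1,2] deriving "ba": ["B"]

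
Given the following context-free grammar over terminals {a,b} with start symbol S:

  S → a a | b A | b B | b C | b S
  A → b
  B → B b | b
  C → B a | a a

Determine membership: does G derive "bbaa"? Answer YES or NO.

CNF form of G:
  S -> T0 A | T0 B | T0 C | T0 S | T1 T1
  A -> b
  B -> B T0 | b
  C -> B T1 | T1 T1
  T0 -> b
  T1 -> a

Fill CYK table bottom-up:
  cell(0,0) b: {A,B,T0}  orig:{A,B}
  cell(1,1) b: {A,B,T0}  orig:{A,B}
  cell(2,2) a: {T1}  orig:{}
  cell(3,3) a: {T1}  orig:{}
  cell(0,1) bb: {B,S}
  cell(1,2) ba: {C}
  cell(2,3) aa: {C,S}
  cell(0,2) bba: {C,S}
  cell(1,3) baa: {S}
  cell(0,3) bbaa: {S}

S ∈ T[0,3] ⇒ YES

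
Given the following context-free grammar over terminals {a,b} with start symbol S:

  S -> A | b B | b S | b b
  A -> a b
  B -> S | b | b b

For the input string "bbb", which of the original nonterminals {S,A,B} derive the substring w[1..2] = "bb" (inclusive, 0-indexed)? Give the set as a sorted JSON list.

Convert to CNF:
  S -> T0 T1 | T1 B | T1 S | T1 T1
  A -> T0 T1
  B -> T0 T1 | T1 B | T1 S | T1 T1 | b
  T0 -> a
  T1 -> b

CYK table (by increasing span), restricted to cells inside w[1..2]:
  cell(1,1) b: {B,T1}  orig:{B}
  cell(2,2) b: {B,T1}  orig:{B}
  cell(1,2) bb: {B,S}

Original NTs in T[1,2] deriving "bb": ["B", "S"]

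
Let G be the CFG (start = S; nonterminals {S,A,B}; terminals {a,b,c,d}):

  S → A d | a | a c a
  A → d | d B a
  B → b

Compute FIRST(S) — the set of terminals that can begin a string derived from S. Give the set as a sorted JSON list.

FIRST sets, iterate to fixpoint:
pass 1:
  A via A→d: +{d}
  B via B→b: +{b}
  S via S→A d: +{d}
  S via S→a: +{a}
  FIRST(S)={a,d}  FIRST(A)={d}  FIRST(B)={b}
pass 2: done
  FIRST(S)={a,d}  FIRST(A)={d}  FIRST(B)={b}

FIRST(S) = ["a", "d"]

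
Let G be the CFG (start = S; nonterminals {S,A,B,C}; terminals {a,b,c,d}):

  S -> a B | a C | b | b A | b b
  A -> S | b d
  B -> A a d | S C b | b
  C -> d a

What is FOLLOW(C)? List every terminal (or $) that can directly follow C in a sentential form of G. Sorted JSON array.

FIRST iteration:
pass 1:
  A via A→b d: +{b}
  B via B→A a d: +{b}
  C via C→d a: +{d}
  S via S→a B: +{a}
  S via S→b: +{b}
  FIRST[S]={a,b}  FIRST[A]={b}  FIRST[B]={b}  FIRST[C]={d}
pass 2:
  A via A→S: +{a}
  B via B→A a d: +{a}
  FIRST[S]={a,b}  FIRST[A]={a,b}  FIRST[B]={a,b}  FIRST[C]={d}
pass 3: done
  FIRST[S]={a,b}  FIRST[A]={a,b}  FIRST[B]={a,b}  FIRST[C]={d}

FOLLOW sets:
FOLLOW(S) := {$}
pass 1:
  B→A a d: FOLLOW(A) ⊇ FIRST(a) = {a}; new: +{a}
  B→S C b: FOLLOW(S) ⊇ FIRST(C) = {d}; new: +{d}
  B→S C b: FOLLOW(C) ⊇ FIRST(b) = {b}; new: +{b}
  S→a B: FOLLOW(B) ⊇ FOLLOW(S) ⊇ {$,d}; new: +{$,d}
  S→a C: FOLLOW(C) ⊇ FOLLOW(S) ⊇ {$,d}; new: +{$,d}
  S→b A: FOLLOW(A) ⊇ FOLLOW(S) ⊇ {$,d}; new: +{$,d}
  FOLLOW(S)={$,d}  FOLLOW(A)={$,a,d}  FOLLOW(B)={$,d}  FOLLOW(C)={$,b,d}
pass 2:
  A→S: FOLLOW(S) ⊇ FOLLOW(A) ⊇ {$,a,d}; new: +{a}
  S→a B: FOLLOW(B) ⊇ FOLLOW(S) ⊇ {$,a,d}; new: +{a}
  S→a C: FOLLOW(C) ⊇ FOLLOW(S) ⊇ {$,a,d}; new: +{a}
  FOLLOW(S)={$,a,d}  FOLLOW(A)={$,a,d}  FOLLOW(B)={$,a,d}  FOLLOW(C)={$,a,b,d}
pass 3: done
  FOLLOW(S)={$,a,d}  FOLLOW(A)={$,a,d}  FOLLOW(B)={$,a,d}  FOLLOW(C)={$,a,b,d}

FOLLOW(C) = ["$", "a", "b", "d"]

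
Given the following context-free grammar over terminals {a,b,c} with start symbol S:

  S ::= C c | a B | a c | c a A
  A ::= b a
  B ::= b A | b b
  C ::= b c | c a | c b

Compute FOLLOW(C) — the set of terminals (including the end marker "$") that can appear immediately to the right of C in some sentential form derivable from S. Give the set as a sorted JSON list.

FIRST sets, iterate to fixpoint:
pass 1:
  A via A→b a: +{b}
  B via B→b A: +{b}
  C via C→b c: +{b}
  C via C→c a: +{c}
  S via S→C c: +{b,c}
  S via S→a B: +{a}
  FIRST[S]={a,b,c}  FIRST[A]={b}  FIRST[B]={b}  FIRST[C]={b,c}
pass 2: (no change)
  FIRST[S]={a,b,c}  FIRST[A]={b}  FIRST[B]={b}  FIRST[C]={b,c}

FOLLOW sets:
initialize: $ ∈ FOLLOW(S)
iter 1:
  S→C c: FOLLOW(C) ⊇ FIRST(c) = {c}; new: +{c}
  S→a B: FOLLOW(B) ⊇ FOLLOW(S) ⊇ {$}; new: +{$}
  S→c a A: FOLLOW(A) ⊇ FOLLOW(S) ⊇ {$}; new: +{$}
  FOLLOW[S]={$}  FOLLOW[A]={$}  FOLLOW[B]={$}  FOLLOW[C]={c}
iter 2: done
  FOLLOW[S]={$}  FOLLOW[A]={$}  FOLLOW[B]={$}  FOLLOW[C]={c}

FOLLOW(C) = ["c"]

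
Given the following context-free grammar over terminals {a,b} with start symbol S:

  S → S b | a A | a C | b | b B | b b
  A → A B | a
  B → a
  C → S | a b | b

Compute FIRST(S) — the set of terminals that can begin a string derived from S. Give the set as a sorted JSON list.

FIRST iteration:
iter 1:
  A via A→a: +{a}
  B via B→a: +{a}
  C via C→a b: +{a}
  C via C→b: +{b}
  S via S→a A: +{a}
  S via S→b: +{b}
  FIRST(S)={a,b}  FIRST(A)={a}  FIRST(B)={a}  FIRST(C)={a,b}
iter 2: (no change)
  FIRST(S)={a,b}  FIRST(A)={a}  FIRST(B)={a}  FIRST(C)={a,b}

FIRST(S) = ["a", "b"]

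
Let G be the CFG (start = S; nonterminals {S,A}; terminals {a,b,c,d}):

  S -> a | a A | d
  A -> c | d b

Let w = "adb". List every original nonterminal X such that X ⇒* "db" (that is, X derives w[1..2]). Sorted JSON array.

Convert to CNF:
  S -> T2 A | a | d
  A -> T0 T1 | c
  T0 -> d
  T1 -> b
  T2 -> a

Fill CYK table bottom-up, restricted to cells inside w[1..2]:
  cell(1,1) d: {S,T0}  orig:{S}
  cell(2,2) b: {T1}  orig:{}
  cell(1,2) db: {A}

Original NTs in T[1,2] deriving "db": ["A"]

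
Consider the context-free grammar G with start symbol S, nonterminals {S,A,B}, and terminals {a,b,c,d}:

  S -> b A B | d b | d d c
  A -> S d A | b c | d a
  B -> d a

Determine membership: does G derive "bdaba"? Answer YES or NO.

Convert to CNF:
  S -> T0 T1 | T0 X6 | T1 X5
  A -> S X4 | T0 T3 | T1 T2
  B -> T0 T3
  T0 -> d
  T1 -> b
  T2 -> c
  T3 -> a
  X4 -> T0 A
  X5 -> A B
  X6 -> T0 T2

Fill CYK table bottom-up:
  [0..0]={T1}  "b"  orig:{}
  [1..1]={T0}  "d"  orig:{}
  [2..2]={T3}  "a"  orig:{}
  [3..3]={T1}  "b"  orig:{}
  [4..4]={T3}  "a"  orig:{}
  [0..1]=∅  "bd"
  [1..2]={A,B}  "da"
  [2..3]=∅  "ab"
  [3..4]=∅  "ba"
  [0..2]=∅  "bda"
  [1..3]=∅  "dab"
  [2..4]=∅  "aba"
  [0..3]=∅  "bdab"
  [1..4]=∅  "daba"
  [0..4]=∅  "bdaba"

S ∉ T[0,4] ⇒ NO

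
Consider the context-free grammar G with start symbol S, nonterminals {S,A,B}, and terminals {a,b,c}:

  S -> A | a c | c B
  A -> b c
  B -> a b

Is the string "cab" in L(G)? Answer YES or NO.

CNF form of G:
  S -> T0 T1 | T1 B | T2 T1
  A -> T0 T1
  B -> T2 T0
  T0 -> b
  T1 -> c
  T2 -> a

CYK fill:
  cell(0,0) c: {T1}  orig:{}
  cell(1,1) a: {T2}  orig:{}
  cell(2,2) b: {T0}  orig:{}
  cell(0,1) ca: ∅
  cell(1,2) ab: {B}
  cell(0,2) cab: {S}

S ∈ T[0,2] ⇒ YES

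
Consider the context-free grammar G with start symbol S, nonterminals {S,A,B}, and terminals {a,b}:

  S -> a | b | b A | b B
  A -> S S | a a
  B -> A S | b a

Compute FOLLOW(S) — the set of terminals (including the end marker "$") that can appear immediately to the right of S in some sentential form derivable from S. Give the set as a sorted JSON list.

FIRST iteration:
[1]
  A via A→a a: +{a}
  B via B→A S: +{a}
  B via B→b a: +{b}
  S via S→a: +{a}
  S via S→b: +{b}
  FIRST(S)={a,b}  FIRST(A)={a}  FIRST(B)={a,b}
[2]
  A via A→S S: +{b}
  FIRST(S)={a,b}  FIRST(A)={a,b}  FIRST(B)={a,b}
[3] (no change)
  FIRST(S)={a,b}  FIRST(A)={a,b}  FIRST(B)={a,b}

Compute FOLLOW by fixpoint:
initialize: $ ∈ FOLLOW(S)
[1]
  A→S S: FOLLOW(S) ⊇ FIRST(S) = {a,b}; new: +{a,b}
  B→A S: FOLLOW(A) ⊇ FIRST(S) = {a,b}; new: +{a,b}
  S→b A: FOLLOW(A) ⊇ FOLLOW(S) ⊇ {$,a,b}; new: +{$}
  S→b B: FOLLOW(B) ⊇ FOLLOW(S) ⊇ {$,a,b}; new: +{$,a,b}
  FOLLOW[S]={$,a,b}  FOLLOW[A]={$,a,b}  FOLLOW[B]={$,a,b}
[2] done
  FOLLOW[S]={$,a,b}  FOLLOW[A]={$,a,b}  FOLLOW[B]={$,a,b}

FOLLOW(S) = ["$", "a", "b"]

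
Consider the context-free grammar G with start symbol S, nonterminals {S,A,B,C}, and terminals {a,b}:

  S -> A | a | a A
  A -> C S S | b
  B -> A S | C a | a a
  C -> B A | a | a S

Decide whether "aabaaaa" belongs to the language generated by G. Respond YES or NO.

CNF form of G:
  S -> C X2 | T0 A | a | b
  A -> C X1 | b
  B -> A S | C T0 | T0 T0
  C -> B A | T0 S | a
  T0 -> a
  X1 -> S S
  X2 -> S S

CYK table (by increasing span):
  [0..0]={C,S,T0}  "a"  orig:{C,S}
  [1..1]={C,S,T0}  "a"  orig:{C,S}
  [2..2]={A,S}  "b"
  [3..3]={C,S,T0}  "a"  orig:{C,S}
  [4..4]={C,S,T0}  "a"  orig:{C,S}
  [5..5]={C,S,T0}  "a"  orig:{C,S}
  [6..6]={C,S,T0}  "a"  orig:{C,S}
  [0..1]={B,C,X1,X2}  "aa"  orig:{B,C}
  [1..2]={C,S,X1,X2}  "ab"  orig:{C,S}
  [2..3]={B,X1,X2}  "ba"  orig:{B}
  [3..4]={B,C,X1,X2}  "aa"  orig:{B,C}
  [4..5]={B,C,X1,X2}  "aa"  orig:{B,C}
  [5..6]={B,C,X1,X2}  "aa"  orig:{B,C}
  [0..2]={A,C,S,X1,X2}  "aab"  orig:{A,C,S}
  [1..3]={A,B,S,X1,X2}  "aba"  orig:{A,B,S}
  [2..4]=∅  "baa"
  [3..5]={A,B,S}  "aaa"
  [4..6]={A,B,S}  "aaa"
  [0..3]={A,B,C,S,X1,X2}  "aaba"  orig:{A,B,C,S}
  [1..4]={A,B,S,X1,X2}  "abaa"  orig:{A,B,S}
  [2..5]={B,X1,X2}  "baaa"  orig:{B}
  [3..6]={A,B,C,S,X1,X2}  "aaaa"  orig:{A,B,C,S}
  [0..4]={A,B,C,S,X1,X2}  "aabaa"  orig:{A,B,C,S}
  [1..5]={A,B,S,X1,X2}  "abaaa"  orig:{A,B,S}
  [2..6]={B,C,X1,X2}  "baaaa"  orig:{B,C}
  [0..5]={A,B,C,S,X1,X2}  "aabaaa"  orig:{A,B,C,S}
  [1..6]={A,B,C,S,X1,X2}  "abaaaa"  orig:{A,B,C,S}
  [0..6]={A,B,C,S,X1,X2}  "aabaaaa"  orig:{A,B,C,S}

S ∈ T[0,6] ⇒ YES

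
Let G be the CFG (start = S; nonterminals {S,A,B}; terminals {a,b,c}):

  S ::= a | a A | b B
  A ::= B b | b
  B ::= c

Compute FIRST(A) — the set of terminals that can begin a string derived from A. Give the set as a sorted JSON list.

FIRST sets, iterate to fixpoint:
[1]
  A via A→b: +{b}
  B via B→c: +{c}
  S via S→a: +{a}
  S via S→b B: +{b}
  FIRST(S)={a,b}  FIRST(A)={b}  FIRST(B)={c}
[2]
  A via A→B b: +{c}
  FIRST(S)={a,b}  FIRST(A)={b,c}  FIRST(B)={c}
[3] (no change)
  FIRST(S)={a,b}  FIRST(A)={b,c}  FIRST(B)={c}

FIRST(A) = ["b", "c"]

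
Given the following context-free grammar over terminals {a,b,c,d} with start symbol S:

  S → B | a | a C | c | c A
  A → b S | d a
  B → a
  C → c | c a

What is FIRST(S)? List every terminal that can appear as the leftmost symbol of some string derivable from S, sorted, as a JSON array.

FIRST iteration:
round 1:
  A via A→b S: +{b}
  A via A→d a: +{d}
  B via B→a: +{a}
  C via C→c: +{c}
  S via S→B: +{a}
  S via S→c: +{c}
  FIRST(S)={a,c}  FIRST(A)={b,d}  FIRST(B)={a}  FIRST(C)={c}
round 2: — fixpoint
  FIRST(S)={a,c}  FIRST(A)={b,d}  FIRST(B)={a}  FIRST(C)={c}

FIRST(S) = ["a", "c"]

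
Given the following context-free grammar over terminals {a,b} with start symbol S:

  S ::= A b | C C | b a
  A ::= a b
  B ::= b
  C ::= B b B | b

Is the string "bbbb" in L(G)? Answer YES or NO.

Convert to CNF:
  S -> A T1 | C C | T1 T0
  A -> T0 T1
  B -> b
  C -> B X2 | b
  T0 -> a
  T1 -> b
  X2 -> T1 B

CYK table (by increasing span):
  cell(0,0) b: {B,C,T1}  orig:{B,C}
  cell(1,1) b: {B,C,T1}  orig:{B,C}
  cell(2,2) b: {B,C,T1}  orig:{B,C}
  cell(3,3) b: {B,C,T1}  orig:{B,C}
  cell(0,1) bb: {S,X2}  orig:{S}
  cell(1,2) bb: {S,X2}  orig:{S}
  cell(2,3) bb: {S,X2}  orig:{S}
  cell(0,2) bbb: {C}
  cell(1,3) bbb: {C}
  cell(0,3) bbbb: {S}

S ∈ T[0,3] ⇒ YES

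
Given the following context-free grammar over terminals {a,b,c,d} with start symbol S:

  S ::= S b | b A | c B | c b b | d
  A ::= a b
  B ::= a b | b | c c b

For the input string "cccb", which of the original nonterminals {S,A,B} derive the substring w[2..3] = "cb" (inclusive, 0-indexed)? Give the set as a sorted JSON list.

Convert to CNF:
  S -> S T1 | T1 A | T2 B | T2 X4 | d
  A -> T0 T1
  B -> T0 T1 | T2 X3 | b
  T0 -> a
  T1 -> b
  T2 -> c
  X3 -> T2 T1
  X4 -> T1 T1

Fill CYK table bottom-up, restricted to cells inside w[2..3]:
  [2..2]={T2}  "c"  orig:{}
  [3..3]={B,T1}  "b"  orig:{B}
  [2..3]={S,X3}  "cb"  orig:{S}

Original NTs in T[2,3] deriving "cb": ["S"]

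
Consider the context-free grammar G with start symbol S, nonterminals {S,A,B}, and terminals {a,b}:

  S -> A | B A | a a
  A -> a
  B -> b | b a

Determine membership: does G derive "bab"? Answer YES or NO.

CNF form of G:
  S -> B A | T1 T1 | a
  A -> a
  B -> T0 T1 | b
  T0 -> b
  T1 -> a

CYK table (by increasing span):
  [0..0]={B,T0}  "b"  orig:{B}
  [1..1]={A,S,T1}  "a"  orig:{A,S}
  [2..2]={B,T0}  "b"  orig:{B}
  [0..1]={B,S}  "ba"
  [1..2]=∅  "ab"
  [0..2]=∅  "bab"

S ∉ T[0,2] ⇒ NO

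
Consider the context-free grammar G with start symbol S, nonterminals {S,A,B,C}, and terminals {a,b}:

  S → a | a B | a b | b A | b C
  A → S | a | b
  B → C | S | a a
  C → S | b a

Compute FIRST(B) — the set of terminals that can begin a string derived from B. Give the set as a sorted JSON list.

FIRST iteration:
pass 1:
  A via A→a: +{a}
  A via A→b: +{b}
  B via B→a a: +{a}
  C via C→b a: +{b}
  S via S→a: +{a}
  S via S→b A: +{b}
  FIRST[S]={a,b}  FIRST[A]={a,b}  FIRST[B]={a}  FIRST[C]={b}
pass 2:
  B via B→C: +{b}
  C via C→S: +{a}
  FIRST[S]={a,b}  FIRST[A]={a,b}  FIRST[B]={a,b}  FIRST[C]={a,b}
pass 3: done
  FIRST[S]={a,b}  FIRST[A]={a,b}  FIRST[B]={a,b}  FIRST[C]={a,b}

FIRST(B) = ["a", "b"]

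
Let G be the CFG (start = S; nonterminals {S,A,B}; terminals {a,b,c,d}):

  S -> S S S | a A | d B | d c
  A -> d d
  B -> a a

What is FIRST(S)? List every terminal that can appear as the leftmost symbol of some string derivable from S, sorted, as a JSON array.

FIRST iteration:
[1]
  A via A→d d: +{d}
  B via B→a a: +{a}
  S via S→a A: +{a}
  S via S→d B: +{d}
  FIRST(S)={a,d}  FIRST(A)={d}  FIRST(B)={a}
[2] (stable)
  FIRST(S)={a,d}  FIRST(A)={d}  FIRST(B)={a}

FIRST(S) = ["a", "d"]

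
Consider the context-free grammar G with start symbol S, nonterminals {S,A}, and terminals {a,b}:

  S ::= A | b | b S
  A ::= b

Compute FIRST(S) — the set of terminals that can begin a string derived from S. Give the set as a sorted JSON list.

FIRST sets, iterate to fixpoint:
[1]
  A via A→b: +{b}
  S via S→A: +{b}
  FIRST(S)={b}  FIRST(A)={b}
[2] (stable)
  FIRST(S)={b}  FIRST(A)={b}

FIRST(S) = ["b"]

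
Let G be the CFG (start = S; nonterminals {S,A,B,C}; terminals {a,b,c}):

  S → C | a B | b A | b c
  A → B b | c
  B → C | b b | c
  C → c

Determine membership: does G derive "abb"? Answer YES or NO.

Convert to CNF:
  S -> T0 A | T0 T2 | T1 B | c
  A -> B T0 | c
  B -> T0 T0 | c
  C -> c
  T0 -> b
  T1 -> a
  T2 -> c

CYK table (by increasing span):
  [0..0]={T1}  "a"  orig:{}
  [1..1]={T0}  "b"  orig:{}
  [2..2]={T0}  "b"  orig:{}
  [0..1]=∅  "ab"
  [1..2]={B}  "bb"
  [0..2]={S}  "abb"

S ∈ T[0,2] ⇒ YES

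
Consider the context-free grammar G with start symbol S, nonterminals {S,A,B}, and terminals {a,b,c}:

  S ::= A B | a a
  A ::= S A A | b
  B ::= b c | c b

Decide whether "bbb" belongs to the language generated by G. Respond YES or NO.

CNF form of G:
  S -> A B | T2 T2
  A -> S X3 | b
  B -> T0 T1 | T1 T0
  T0 -> b
  T1 -> c
  T2 -> a
  X3 -> A A

CYK fill:
  [0..0]={A,T0}  "b"  orig:{A}
  [1..1]={A,T0}  "b"  orig:{A}
  [2..2]={A,T0}  "b"  orig:{A}
  [0..1]={X3}  "bb"  orig:{}
  [1..2]={X3}  "bb"  orig:{}
  [0..2]=∅  "bbb"

S ∉ T[0,2] ⇒ NO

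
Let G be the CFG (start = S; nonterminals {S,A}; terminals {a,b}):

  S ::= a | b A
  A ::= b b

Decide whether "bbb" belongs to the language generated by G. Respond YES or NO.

Convert to CNF:
  S -> T0 A | a
  A -> T0 T0
  T0 -> b

Fill CYK table bottom-up:
  T[0,0] 'b' = {T0}  orig:{}
  T[1,1] 'b' = {T0}  orig:{}
  T[2,2] 'b' = {T0}  orig:{}
  T[0,1] 'bb' = {A}
  T[1,2] 'bb' = {A}
  T[0,2] 'bbb' = {S}

S ∈ T[0,2] ⇒ YES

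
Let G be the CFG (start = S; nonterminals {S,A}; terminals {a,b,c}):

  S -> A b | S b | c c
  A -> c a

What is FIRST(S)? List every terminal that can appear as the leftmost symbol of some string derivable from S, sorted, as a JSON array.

FIRST sets, iterate to fixpoint:
iter 1:
  A via A→c a: +{c}
  S via S→A b: +{c}
  FIRST[S]={c}  FIRST[A]={c}
iter 2: — fixpoint
  FIRST[S]={c}  FIRST[A]={c}

FIRST(S) = ["c"]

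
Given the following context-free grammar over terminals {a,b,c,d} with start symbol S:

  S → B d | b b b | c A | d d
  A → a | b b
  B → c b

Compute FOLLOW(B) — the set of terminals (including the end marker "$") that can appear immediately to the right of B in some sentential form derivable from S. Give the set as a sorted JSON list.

FIRST iteration:
pass 1:
  A via A→a: +{a}
  A via A→b b: +{b}
  B via B→c b: +{c}
  S via S→B d: +{c}
  S via S→b b b: +{b}
  S via S→d d: +{d}
  FIRST[S]={b,c,d}  FIRST[A]={a,b}  FIRST[B]={c}
pass 2: (no change)
  FIRST[S]={b,c,d}  FIRST[A]={a,b}  FIRST[B]={c}

Compute FOLLOW by fixpoint:
FOLLOW(S) := {$}
round 1:
  S→B d: FOLLOW(B) ⊇ FIRST(d) = {d}; new: +{d}
  S→c A: FOLLOW(A) ⊇ FOLLOW(S) ⊇ {$}; new: +{$}
  S: {$}  A: {$}  B: {d}
round 2: (stable)
  S: {$}  A: {$}  B: {d}

FOLLOW(B) = ["d"]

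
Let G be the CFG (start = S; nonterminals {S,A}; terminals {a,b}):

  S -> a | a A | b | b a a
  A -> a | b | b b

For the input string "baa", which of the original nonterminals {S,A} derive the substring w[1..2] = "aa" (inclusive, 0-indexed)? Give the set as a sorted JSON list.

Convert to CNF:
  S -> T0 X2 | T1 A | a | b
  A -> T0 T0 | a | b
  T0 -> b
  T1 -> a
  X2 -> T1 T1

CYK fill, restricted to cells inside w[1..2]:
  [1..1]={A,S,T1}  "a"  orig:{A,S}
  [2..2]={A,S,T1}  "a"  orig:{A,S}
  [1..2]={S,X2}  "aa"  orig:{S}

Original NTs in T[1,2] deriving "aa": ["S"]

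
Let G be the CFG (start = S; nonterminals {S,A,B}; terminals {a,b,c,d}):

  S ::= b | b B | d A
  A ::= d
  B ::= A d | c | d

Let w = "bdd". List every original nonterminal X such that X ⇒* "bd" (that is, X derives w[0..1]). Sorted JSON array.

Convert to CNF:
  S -> T0 A | T1 B | b
  A -> d
  B -> A T0 | c | d
  T0 -> d
  T1 -> b

CYK fill — only the sub-triangle for w[0..1]:
  [0..0]={S,T1}  "b"  orig:{S}
  [1..1]={A,B,T0}  "d"  orig:{A,B}
  [0..1]={S}  "bd"

Original NTs in T[0,1] deriving "bd": ["S"]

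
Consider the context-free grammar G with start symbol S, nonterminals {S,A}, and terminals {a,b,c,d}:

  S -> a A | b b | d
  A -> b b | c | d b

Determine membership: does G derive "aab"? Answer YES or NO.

Convert to CNF:
  S -> T0 T0 | T2 A | d
  A -> T0 T0 | T1 T0 | c
  T0 -> b
  T1 -> d
  T2 -> a

CYK table (by increasing span):
  [0..0]={T2}  "a"  orig:{}
  [1..1]={T2}  "a"  orig:{}
  [2..2]={T0}  "b"  orig:{}
  [0..1]=∅  "aa"
  [1..2]=∅  "ab"
  [0..2]=∅  "aab"

S ∉ T[0,2] ⇒ NO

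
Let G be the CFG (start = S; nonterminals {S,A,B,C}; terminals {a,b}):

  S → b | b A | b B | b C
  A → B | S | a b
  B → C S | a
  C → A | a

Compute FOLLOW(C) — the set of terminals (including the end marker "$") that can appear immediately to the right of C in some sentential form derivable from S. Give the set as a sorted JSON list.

FIRST sets, iterate to fixpoint:
pass 1:
  A via A→a b: +{a}
  B via B→a: +{a}
  C via C→A: +{a}
  S via S→b: +{b}
  FIRST(S)={b}  FIRST(A)={a}  FIRST(B)={a}  FIRST(C)={a}
pass 2:
  A via A→S: +{b}
  C via C→A: +{b}
  FIRST(S)={b}  FIRST(A)={a,b}  FIRST(B)={a}  FIRST(C)={a,b}
pass 3:
  B via B→C S: +{b}
  FIRST(S)={b}  FIRST(A)={a,b}  FIRST(B)={a,b}  FIRST(C)={a,b}
pass 4: (no change)
  FIRST(S)={b}  FIRST(A)={a,b}  FIRST(B)={a,b}  FIRST(C)={a,b}

Compute FOLLOW by fixpoint:
FOLLOW(S) := {$}
pass 1:
  B→C S: FOLLOW(C) ⊇ FIRST(S) = {b}; new: +{b}
  C→A: FOLLOW(A) ⊇ FOLLOW(C) ⊇ {b}; new: +{b}
  S→b A: FOLLOW(A) ⊇ FOLLOW(S) ⊇ {$}; new: +{$}
  S→b B: FOLLOW(B) ⊇ FOLLOW(S) ⊇ {$}; new: +{$}
  S→b C: FOLLOW(C) ⊇ FOLLOW(S) ⊇ {$}; new: +{$}
  FOLLOW(S)={$}  FOLLOW(A)={$,b}  FOLLOW(B)={$}  FOLLOW(C)={$,b}
pass 2:
  A→B: FOLLOW(B) ⊇ FOLLOW(A) ⊇ {$,b}; new: +{b}
  A→S: FOLLOW(S) ⊇ FOLLOW(A) ⊇ {$,b}; new: +{b}
  FOLLOW(S)={$,b}  FOLLOW(A)={$,b}  FOLLOW(B)={$,b}  FOLLOW(C)={$,b}
pass 3: — fixpoint
  FOLLOW(S)={$,b}  FOLLOW(A)={$,b}  FOLLOW(B)={$,b}  FOLLOW(C)={$,b}

FOLLOW(C) = ["$", "b"]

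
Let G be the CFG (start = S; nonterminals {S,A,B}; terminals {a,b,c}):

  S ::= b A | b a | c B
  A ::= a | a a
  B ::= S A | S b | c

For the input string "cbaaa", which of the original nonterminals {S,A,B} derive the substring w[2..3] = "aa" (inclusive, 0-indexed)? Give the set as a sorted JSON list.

CNF form of G:
  S -> T1 A | T1 T0 | T2 B
  A -> T0 T0 | a
  B -> S A | S T1 | c
  T0 -> a
  T1 -> b
  T2 -> c

CYK table (by increasing span) (cells [i..j] with 2 ≤ i ≤ j ≤ 3 only):
  T[2,2] 'a' = {A,T0}  orig:{A}
  T[3,3] 'a' = {A,T0}  orig:{A}
  T[2,3] 'aa' = {A}

Original NTs in T[2,3] deriving "aa": ["A"]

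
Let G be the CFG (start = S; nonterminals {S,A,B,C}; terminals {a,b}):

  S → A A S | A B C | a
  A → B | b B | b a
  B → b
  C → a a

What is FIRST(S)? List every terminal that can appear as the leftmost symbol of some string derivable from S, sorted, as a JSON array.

Compute FIRST by fixpoint:
[1]
  A via A→b B: +{b}
  B via B→b: +{b}
  C via C→a a: +{a}
  S via S→A A S: +{b}
  S via S→a: +{a}
  S: {a,b}  A: {b}  B: {b}  C: {a}
[2] — fixpoint
  S: {a,b}  A: {b}  B: {b}  C: {a}

FIRST(S) = ["a", "b"]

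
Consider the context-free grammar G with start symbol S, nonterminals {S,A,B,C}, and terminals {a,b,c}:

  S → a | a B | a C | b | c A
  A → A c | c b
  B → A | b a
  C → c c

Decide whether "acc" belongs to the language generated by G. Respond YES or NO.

Convert to CNF:
  S -> T0 A | T2 B | T2 C | a | b
  A -> A T0 | T0 T1
  B -> A T0 | T0 T1 | T1 T2
  C -> T0 T0
  T0 -> c
  T1 -> b
  T2 -> a

Fill CYK table bottom-up:
  T[0,0] 'a' = {S,T2}  orig:{S}
  T[1,1] 'c' = {T0}  orig:{}
  T[2,2] 'c' = {T0}  orig:{}
  T[0,1] 'ac' = ∅
  T[1,2] 'cc' = {C}
  T[0,2] 'acc' = {S}

S ∈ T[0,2] ⇒ YES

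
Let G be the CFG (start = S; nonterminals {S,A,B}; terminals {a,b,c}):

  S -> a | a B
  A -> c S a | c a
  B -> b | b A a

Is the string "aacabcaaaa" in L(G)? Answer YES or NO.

CNF form of G:
  S -> T1 B | a
  A -> T0 T1 | T0 X3
  B -> T2 X4 | b
  T0 -> c
  T1 -> a
  T2 -> b
  X3 -> S T1
  X4 -> A T1

Fill CYK table bottom-up:
  cell(0,0) a: {S,T1}  orig:{S}
  cell(1,1) a: {S,T1}  orig:{S}
  cell(2,2) c: {T0}  orig:{}
  cell(3,3) a: {S,T1}  orig:{S}
  cell(4,4) b: {B,T2}  orig:{B}
  cell(5,5) c: {T0}  orig:{}
  cell(6,6) a: {S,T1}  orig:{S}
  cell(7,7) a: {S,T1}  orig:{S}
  cell(8,8) a: {S,T1}  orig:{S}
  cell(9,9) a: {S,T1}  orig:{S}
  cell(0,1) aa: {X3}  orig:{}
  cell(1,2) ac: ∅
  cell(2,3) ca: {A}
  cell(3,4) ab: {S}
  cell(4,5) bc: ∅
  cell(5,6) ca: {A}
  cell(6,7) aa: {X3}  orig:{}
  cell(7,8) aa: {X3}  orig:{}
  cell(8,9) aa: {X3}  orig:{}
  cell(0,2) aac: ∅
  cell(1,3) aca: ∅
  cell(2,4) cab: ∅
  cell(3,5) abc: ∅
  cell(4,6) bca: ∅
  cell(5,7) caa: {A,X4}  orig:{A}
  cell(6,8) aaa: ∅
  cell(7,9) aaa: ∅
  cell(0,3) aaca: ∅
  cell(1,4) acab: ∅
  cell(2,5) cabc: ∅
  cell(3,6) abca: ∅
  cell(4,7) bcaa: {B}
  cell(5,8) caaa: {X4}  orig:{}
  cell(6,9) aaaa: ∅
  cell(0,4) aacab: ∅
  cell(1,5) acabc: ∅
  cell(2,6) cabca: ∅
  cell(3,7) abcaa: {S}
  cell(4,8) bcaaa: {B}
  cell(5,9) caaaa: ∅
  cell(0,5) aacabc: ∅
  cell(1,6) acabca: ∅
  cell(2,7) cabcaa: ∅
  cell(3,8) abcaaa: {S,X3}  orig:{S}
  cell(4,9) bcaaaa: ∅
  cell(0,6) aacabca: ∅
  cell(1,7) acabcaa: ∅
  cell(2,8) cabcaaa: {A}
  cell(3,9) abcaaaa: {X3}  orig:{}
  cell(0,7) aacabcaa: ∅
  cell(1,8) acabcaaa: ∅
  cell(2,9) cabcaaaa: {A,X4}  orig:{A}
  cell(0,8) aacabcaaa: ∅
  cell(1,9) acabcaaaa: ∅
  cell(0,9) aacabcaaaa: ∅

S ∉ T[0,9] ⇒ NO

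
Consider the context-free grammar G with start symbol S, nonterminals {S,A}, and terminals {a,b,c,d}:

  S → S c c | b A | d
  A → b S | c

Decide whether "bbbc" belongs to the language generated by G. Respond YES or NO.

Convert to CNF:
  S -> S X2 | T0 A | d
  A -> T0 S | c
  T0 -> b
  T1 -> c
  X2 -> T1 T1

CYK fill:
  [0..0]={T0}  "b"  orig:{}
  [1..1]={T0}  "b"  orig:{}
  [2..2]={T0}  "b"  orig:{}
  [3..3]={A,T1}  "c"  orig:{A}
  [0..1]=∅  "bb"
  [1..2]=∅  "bb"
  [2..3]={S}  "bc"
  [0..2]=∅  "bbb"
  [1..3]={A}  "bbc"
  [0..3]={S}  "bbbc"

S ∈ T[0,3] ⇒ YES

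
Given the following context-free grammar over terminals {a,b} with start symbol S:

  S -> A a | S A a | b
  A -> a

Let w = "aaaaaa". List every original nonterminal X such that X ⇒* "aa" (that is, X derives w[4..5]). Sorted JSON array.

CNF form of G:
  S -> A T0 | S X1 | b
  A -> a
  T0 -> a
  X1 -> A T0

Fill CYK table bottom-up (cells [i..j] with 4 ≤ i ≤ j ≤ 5 only):
  cell(4,4) a: {A,T0}  orig:{A}
  cell(5,5) a: {A,T0}  orig:{A}
  cell(4,5) aa: {S,X1}  orig:{S}

Original NTs in T[4,5] deriving "aa": ["S"]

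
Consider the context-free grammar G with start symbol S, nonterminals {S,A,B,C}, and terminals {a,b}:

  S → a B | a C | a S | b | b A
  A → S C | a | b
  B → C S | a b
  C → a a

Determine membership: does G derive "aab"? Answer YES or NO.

Convert to CNF:
  S -> T0 B | T0 C | T0 S | T1 A | b
  A -> S C | a | b
  B -> C S | T0 T1
  C -> T0 T0
  T0 -> a
  T1 -> b

Fill CYK table bottom-up:
  T[0,0] 'a' = {A,T0}  orig:{A}
  T[1,1] 'a' = {A,T0}  orig:{A}
  T[2,2] 'b' = {A,S,T1}  orig:{A,S}
  T[0,1] 'aa' = {C}
  T[1,2] 'ab' = {B,S}
  T[0,2] 'aab' = {B,S}

S ∈ T[0,2] ⇒ YES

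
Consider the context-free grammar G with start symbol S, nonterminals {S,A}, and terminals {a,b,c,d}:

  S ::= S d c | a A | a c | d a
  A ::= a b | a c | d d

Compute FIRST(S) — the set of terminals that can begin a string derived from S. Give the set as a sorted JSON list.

FIRST sets, iterate to fixpoint:
round 1:
  A via A→a b: +{a}
  A via A→d d: +{d}
  S via S→a A: +{a}
  S via S→d a: +{d}
  FIRST[S]={a,d}  FIRST[A]={a,d}
round 2: — fixpoint
  FIRST[S]={a,d}  FIRST[A]={a,d}

FIRST(S) = ["a", "d"]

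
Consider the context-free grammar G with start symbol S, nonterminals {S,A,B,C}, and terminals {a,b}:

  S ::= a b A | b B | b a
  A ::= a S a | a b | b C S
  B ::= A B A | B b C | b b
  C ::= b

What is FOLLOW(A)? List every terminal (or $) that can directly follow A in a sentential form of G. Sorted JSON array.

FIRST sets, iterate to fixpoint:
[1]
  A via A→a S a: +{a}
  A via A→b C S: +{b}
  B via B→A B A: +{a,b}
  C via C→b: +{b}
  S via S→a b A: +{a}
  S via S→b B: +{b}
  FIRST[S]={a,b}  FIRST[A]={a,b}  FIRST[B]={a,b}  FIRST[C]={b}
[2] done
  FIRST[S]={a,b}  FIRST[A]={a,b}  FIRST[B]={a,b}  FIRST[C]={b}

FOLLOW sets:
seed FOLLOW(S) with $
iter 1:
  A→a S a: FOLLOW(S) ⊇ FIRST(a) = {a}; new: +{a}
  A→b C S: FOLLOW(C) ⊇ FIRST(S) = {a,b}; new: +{a,b}
  B→A B A: FOLLOW(A) ⊇ FIRST(B) = {a,b}; new: +{a,b}
  B→A B A: FOLLOW(B) ⊇ FIRST(A) = {a,b}; new: +{a,b}
  S→a b A: FOLLOW(A) ⊇ FOLLOW(S) ⊇ {$,a}; new: +{$}
  S→b B: FOLLOW(B) ⊇ FOLLOW(S) ⊇ {$,a}; new: +{$}
  S: {$,a}  A: {$,a,b}  B: {$,a,b}  C: {a,b}
iter 2:
  A→b C S: FOLLOW(S) ⊇ FOLLOW(A) ⊇ {$,a,b}; new: +{b}
  B→B b C: FOLLOW(C) ⊇ FOLLOW(B) ⊇ {$,a,b}; new: +{$}
  S: {$,a,b}  A: {$,a,b}  B: {$,a,b}  C: {$,a,b}
iter 3: (no change)
  S: {$,a,b}  A: {$,a,b}  B: {$,a,b}  C: {$,a,b}

FOLLOW(A) = ["$", "a", "b"]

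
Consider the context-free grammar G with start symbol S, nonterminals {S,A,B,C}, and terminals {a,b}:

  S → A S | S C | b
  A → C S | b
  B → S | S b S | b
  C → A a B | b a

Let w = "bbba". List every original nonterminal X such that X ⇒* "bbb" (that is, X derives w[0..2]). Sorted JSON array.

CNF form of G:
  S -> A S | S C | b
  A -> C S | b
  B -> A S | S C | S X2 | b
  C -> A X3 | T0 T1
  T0 -> b
  T1 -> a
  X2 -> T0 S
  X3 -> T1 B

Fill CYK table bottom-up — only the sub-triangle for w[0..2]:
  cell(0,0) b: {A,B,S,T0}  orig:{A,B,S}
  cell(1,1) b: {A,B,S,T0}  orig:{A,B,S}
  cell(2,2) b: {A,B,S,T0}  orig:{A,B,S}
  cell(0,1) bb: {B,S,X2}  orig:{B,S}
  cell(1,2) bb: {B,S,X2}  orig:{B,S}
  cell(0,2) bbb: {B,S,X2}  orig:{B,S}

Original NTs in T[0,2] deriving "bbb": ["B", "S"]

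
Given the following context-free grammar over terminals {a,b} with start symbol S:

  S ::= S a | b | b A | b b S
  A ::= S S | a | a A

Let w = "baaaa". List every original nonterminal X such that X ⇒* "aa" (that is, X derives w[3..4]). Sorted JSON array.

Convert to CNF:
  S -> S T0 | T1 A | T1 X2 | b
  A -> S S | T0 A | a
  T0 -> a
  T1 -> b
  X2 -> T1 S

CYK fill, restricted to cells inside w[3..4]:
  cell(3,3) a: {A,T0}  orig:{A}
  cell(4,4) a: {A,T0}  orig:{A}
  cell(3,4) aa: {A}

Original NTs in T[3,4] deriving "aa": ["A"]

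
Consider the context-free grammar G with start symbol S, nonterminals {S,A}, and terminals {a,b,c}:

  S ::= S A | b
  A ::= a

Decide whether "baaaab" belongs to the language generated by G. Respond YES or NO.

Convert to CNF:
  S -> S A | b
  A -> a

CYK fill:
  cell(0,0) b: {S}
  cell(1,1) a: {A}
  cell(2,2) a: {A}
  cell(3,3) a: {A}
  cell(4,4) a: {A}
  cell(5,5) b: {S}
  cell(0,1) ba: {S}
  cell(1,2) aa: ∅
  cell(2,3) aa: ∅
  cell(3,4) aa: ∅
  cell(4,5) ab: ∅
  cell(0,2) baa: {S}
  cell(1,3) aaa: ∅
  cell(2,4) aaa: ∅
  cell(3,5) aab: ∅
  cell(0,3) baaa: {S}
  cell(1,4) aaaa: ∅
  cell(2,5) aaab: ∅
  cell(0,4) baaaa: {S}
  cell(1,5) aaaab: ∅
  cell(0,5) baaaab: ∅

S ∉ T[0,5] ⇒ NO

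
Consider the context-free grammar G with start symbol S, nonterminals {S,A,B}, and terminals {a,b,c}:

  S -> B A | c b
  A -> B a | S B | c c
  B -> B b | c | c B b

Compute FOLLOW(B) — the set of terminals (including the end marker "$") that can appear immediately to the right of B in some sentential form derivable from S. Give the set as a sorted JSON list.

Compute FIRST by fixpoint:
round 1:
  A via A→c c: +{c}
  B via B→c: +{c}
  S via S→B A: +{c}
  FIRST(S)={c}  FIRST(A)={c}  FIRST(B)={c}
round 2: — fixpoint
  FIRST(S)={c}  FIRST(A)={c}  FIRST(B)={c}

FOLLOW iteration:
initialize: $ ∈ FOLLOW(S)
pass 1:
  A→B a: FOLLOW(B) ⊇ FIRST(a) = {a}; new: +{a}
  A→S B: FOLLOW(S) ⊇ FIRST(B) = {c}; new: +{c}
  B→B b: FOLLOW(B) ⊇ FIRST(b) = {b}; new: +{b}
  S→B A: FOLLOW(B) ⊇ FIRST(A) = {c}; new: +{c}
  S→B A: FOLLOW(A) ⊇ FOLLOW(S) ⊇ {$,c}; new: +{$,c}
  S: {$,c}  A: {$,c}  B: {a,b,c}
pass 2:
  A→S B: FOLLOW(B) ⊇ FOLLOW(A) ⊇ {$,c}; new: +{$}
  S: {$,c}  A: {$,c}  B: {$,a,b,c}
pass 3: (stable)
  S: {$,c}  A: {$,c}  B: {$,a,b,c}

FOLLOW(B) = ["$", "a", "b", "c"]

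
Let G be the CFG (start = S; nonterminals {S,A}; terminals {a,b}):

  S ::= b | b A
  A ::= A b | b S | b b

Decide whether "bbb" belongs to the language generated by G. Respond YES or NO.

Convert to CNF:
  S -> T0 A | b
  A -> A T0 | T0 S | T0 T0
  T0 -> b

CYK table (by increasing span):
  cell(0,0) b: {S,T0}  orig:{S}
  cell(1,1) b: {S,T0}  orig:{S}
  cell(2,2) b: {S,T0}  orig:{S}
  cell(0,1) bb: {A}
  cell(1,2) bb: {A}
  cell(0,2) bbb: {A,S}

S ∈ T[0,2] ⇒ YES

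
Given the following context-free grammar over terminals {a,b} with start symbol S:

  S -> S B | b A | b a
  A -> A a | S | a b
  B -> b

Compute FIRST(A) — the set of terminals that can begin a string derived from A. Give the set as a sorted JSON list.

Compute FIRST by fixpoint:
iter 1:
  A via A→a b: +{a}
  B via B→b: +{b}
  S via S→b A: +{b}
  FIRST[S]={b}  FIRST[A]={a}  FIRST[B]={b}
iter 2:
  A via A→S: +{b}
  FIRST[S]={b}  FIRST[A]={a,b}  FIRST[B]={b}
iter 3: — fixpoint
  FIRST[S]={b}  FIRST[A]={a,b}  FIRST[B]={b}

FIRST(A) = ["a", "b"]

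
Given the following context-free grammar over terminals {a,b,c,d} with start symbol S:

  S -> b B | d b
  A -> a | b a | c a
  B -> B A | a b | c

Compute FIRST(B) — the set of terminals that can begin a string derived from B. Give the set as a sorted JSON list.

FIRST sets, iterate to fixpoint:
[1]
  A via A→a: +{a}
  A via A→b a: +{b}
  A via A→c a: +{c}
  B via B→a b: +{a}
  B via B→c: +{c}
  S via S→b B: +{b}
  S via S→d b: +{d}
  FIRST[S]={b,d}  FIRST[A]={a,b,c}  FIRST[B]={a,c}
[2] (no change)
  FIRST[S]={b,d}  FIRST[A]={a,b,c}  FIRST[B]={a,c}

FIRST(B) = ["a", "c"]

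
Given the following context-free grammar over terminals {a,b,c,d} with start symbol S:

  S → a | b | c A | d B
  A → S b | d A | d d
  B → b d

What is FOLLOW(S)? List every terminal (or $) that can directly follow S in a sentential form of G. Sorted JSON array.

Compute FIRST by fixpoint:
round 1:
  A via A→d A: +{d}
  B via B→b d: +{b}
  S via S→a: +{a}
  S via S→b: +{b}
  S via S→c A: +{c}
  S via S→d B: +{d}
  S: {a,b,c,d}  A: {d}  B: {b}
round 2:
  A via A→S b: +{a,b,c}
  S: {a,b,c,d}  A: {a,b,c,d}  B: {b}
round 3: done
  S: {a,b,c,d}  A: {a,b,c,d}  B: {b}

Compute FOLLOW by fixpoint:
seed FOLLOW(S) with $
round 1:
  A→S b: FOLLOW(S) ⊇ FIRST(b) = {b}; new: +{b}
  S→c A: FOLLOW(A) ⊇ FOLLOW(S) ⊇ {$,b}; new: +{$,b}
  S→d B: FOLLOW(B) ⊇ FOLLOW(S) ⊇ {$,b}; new: +{$,b}
  FOLLOW(S)={$,b}  FOLLOW(A)={$,b}  FOLLOW(B)={$,b}
round 2: (stable)
  FOLLOW(S)={$,b}  FOLLOW(A)={$,b}  FOLLOW(B)={$,b}

FOLLOW(S) = ["$", "b"]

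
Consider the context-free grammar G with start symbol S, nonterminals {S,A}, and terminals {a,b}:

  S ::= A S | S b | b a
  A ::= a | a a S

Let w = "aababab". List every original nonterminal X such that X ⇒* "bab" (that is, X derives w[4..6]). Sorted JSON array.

CNF form of G:
  S -> A S | S T1 | T1 T0
  A -> T0 X2 | a
  T0 -> a
  T1 -> b
  X2 -> T0 S

CYK table (by increasing span), restricted to cells inside w[4..6]:
  [4..4]={T1}  "b"  orig:{}
  [5..5]={A,T0}  "a"  orig:{A}
  [6..6]={T1}  "b"  orig:{}
  [4..5]={S}  "ba"
  [5..6]=∅  "ab"
  [4..6]={S}  "bab"

Original NTs in T[4,6] deriving "bab": ["S"]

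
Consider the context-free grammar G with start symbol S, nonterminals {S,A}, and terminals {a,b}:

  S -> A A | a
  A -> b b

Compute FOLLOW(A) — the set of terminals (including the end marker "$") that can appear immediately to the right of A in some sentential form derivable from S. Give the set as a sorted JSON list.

Compute FIRST by fixpoint:
pass 1:
  A via A→b b: +{b}
  S via S→A A: +{b}
  S via S→a: +{a}
  FIRST[S]={a,b}  FIRST[A]={b}
pass 2: (no change)
  FIRST[S]={a,b}  FIRST[A]={b}

Compute FOLLOW by fixpoint:
initialize: $ ∈ FOLLOW(S)
pass 1:
  S→A A: FOLLOW(A) ⊇ FIRST(A) = {b}; new: +{b}
  S→A A: FOLLOW(A) ⊇ FOLLOW(S) ⊇ {$}; new: +{$}
  FOLLOW(S)={$}  FOLLOW(A)={$,b}
pass 2: done
  FOLLOW(S)={$}  FOLLOW(A)={$,b}

FOLLOW(A) = ["$", "b"]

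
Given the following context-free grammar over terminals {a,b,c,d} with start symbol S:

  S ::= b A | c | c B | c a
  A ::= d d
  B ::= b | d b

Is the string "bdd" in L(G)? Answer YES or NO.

CNF form of G:
  S -> T1 A | T2 B | T2 T3 | c
  A -> T0 T0
  B -> T0 T1 | b
  T0 -> d
  T1 -> b
  T2 -> c
  T3 -> a

Fill CYK table bottom-up:
  [0..0]={B,T1}  "b"  orig:{B}
  [1..1]={T0}  "d"  orig:{}
  [2..2]={T0}  "d"  orig:{}
  [0..1]=∅  "bd"
  [1..2]={A}  "dd"
  [0..2]={S}  "bdd"

S ∈ T[0,2] ⇒ YES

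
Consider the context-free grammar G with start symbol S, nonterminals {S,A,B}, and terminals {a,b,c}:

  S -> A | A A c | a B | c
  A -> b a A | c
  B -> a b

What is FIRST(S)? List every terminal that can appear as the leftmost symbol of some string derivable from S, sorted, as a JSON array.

FIRST iteration:
iter 1:
  A via A→b a A: +{b}
  A via A→c: +{c}
  B via B→a b: +{a}
  S via S→A: +{b,c}
  S via S→a B: +{a}
  FIRST(S)={a,b,c}  FIRST(A)={b,c}  FIRST(B)={a}
iter 2: (no change)
  FIRST(S)={a,b,c}  FIRST(A)={b,c}  FIRST(B)={a}

FIRST(S) = ["a", "b", "c"]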